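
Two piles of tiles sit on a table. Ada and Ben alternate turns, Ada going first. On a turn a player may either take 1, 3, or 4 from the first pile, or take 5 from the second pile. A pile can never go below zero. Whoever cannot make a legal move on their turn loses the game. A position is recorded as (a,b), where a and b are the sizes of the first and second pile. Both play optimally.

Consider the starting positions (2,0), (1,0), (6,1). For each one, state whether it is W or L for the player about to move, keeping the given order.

Compute win/loss labels from the base case upward. A position with no move is L. Any other position is W if it can reach an L in one move, else L.
No move ever increases a pile, so every position that can arise here has a ≤ 6 and b ≤ 1; it is enough to label the cells with 0 ≤ a ≤ 6 and 0 ≤ b ≤ 1.
Every move lowers a or b (never raises either), so fill the grid row by row in increasing a, and left to right within a row: each cell's successors are then already labelled.
      b=0  b=1
a=0:    L    L
a=1:    W    W
a=2:    L    L
a=3:    W    W
a=4:    W    W
a=5:    W    W
a=6:    W    W
Cells with no legal move (terminal, hence L): (0,0), (0,1).
The remaining L cells, each justified by listing all of its moves:
(2,0): L (sole option (1,0)(W) is W)
(2,1): L (sole option (1,1)(W) is W)
Every other cell has at least one move into one of the L cells above, so it is W.
(2,0): one of the L cells justified above, so L
(1,0): the move to (0,0) reaches an L cell, so W
(6,1): the move to (2,1) reaches an L cell, so W

(2,0): L, (1,0): W, (6,1): W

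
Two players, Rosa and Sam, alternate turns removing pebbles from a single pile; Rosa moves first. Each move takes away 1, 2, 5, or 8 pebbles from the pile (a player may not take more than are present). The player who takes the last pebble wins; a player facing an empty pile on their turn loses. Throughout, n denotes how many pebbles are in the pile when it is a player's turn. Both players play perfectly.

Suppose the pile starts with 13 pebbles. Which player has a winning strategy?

Rosa wins.

Compute win/loss labels from the base case upward. A position with no move is L. Any other position is W if it can reach an L in one move, else L.
n=0: no move → L
n=1: can move to 0, which is L ⇒ W
n=2: can move to 0, which is L ⇒ W
n=3: moves to 2(W), 1(W); every one is W ⇒ L
n=4: can move to 3, which is L ⇒ W
n=5: can move to 3, which is L ⇒ W
n=6: moves to 5(W), 4(W), 1(W); every one is W ⇒ L
n=7: can move to 6, which is L ⇒ W
n=8: can move to 6, which is L ⇒ W
n=9: moves to 8(W), 7(W), 4(W), 1(W); every one is W ⇒ L
n=10: can move to 9, which is L ⇒ W
n=11: can move to 9, which is L ⇒ W
n=12: moves to 11(W), 10(W), 7(W), 4(W); every one is W ⇒ L
n=13: can move to 12, which is L ⇒ W
The starting position 13 is W: Rosa should remove 1, leaving 12, handing over an L position.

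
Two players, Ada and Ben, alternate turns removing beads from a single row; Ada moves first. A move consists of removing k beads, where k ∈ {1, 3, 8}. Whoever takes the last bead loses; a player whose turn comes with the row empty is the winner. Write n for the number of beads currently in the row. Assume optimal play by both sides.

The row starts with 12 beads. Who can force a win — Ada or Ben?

Ben wins.

Use the standard recursion: the mover wins at a terminal position; elsewhere, the mover wins exactly when some move hands the opponent an L position.
n=0: no move; the opponent has just taken the last bead and therefore loses → W
n=1: the only move is to 0(W), a W ⇒ L
n=2: can move to 1, which is L ⇒ W
n=3: moves to 2(W), 0(W); every one is W ⇒ L
n=4: can move to 3, which is L ⇒ W
n=5: moves to 4(W), 2(W); every one is W ⇒ L
n=6: can move to 5, which is L ⇒ W
n=7: moves to 6(W), 4(W); every one is W ⇒ L
n=8: can move to 7, which is L ⇒ W
n=9: can move to 1, which is L ⇒ W
n=10: can move to 7, which is L ⇒ W
n=11: can move to 3, which is L ⇒ W
n=12: moves to 11(W), 9(W), 4(W); every one is W ⇒ L
The starting position 12 is L: whatever Ada does, the opponent receives a W position.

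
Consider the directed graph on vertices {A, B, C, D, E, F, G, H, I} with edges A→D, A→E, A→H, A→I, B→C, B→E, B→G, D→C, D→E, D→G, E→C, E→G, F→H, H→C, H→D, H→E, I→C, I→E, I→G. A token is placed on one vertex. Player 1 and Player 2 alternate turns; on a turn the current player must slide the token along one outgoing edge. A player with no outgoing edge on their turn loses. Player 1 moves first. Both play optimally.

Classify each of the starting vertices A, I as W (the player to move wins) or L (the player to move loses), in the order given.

Work bottom-up. With no move the player to move loses. Otherwise the position is W if at least one move leads to an L position for the opponent, and L if every move leads to a W.
Every edge goes from a vertex to one that appears earlier in the order C, G, E, I, D, H, A, B, F, so processing vertices in that order labels each vertex after all of its successors.
C: no outgoing edge → L
G: no outgoing edge → L
E: reaches L-position G → W
I: reaches L-position G → W
D: reaches L-position G → W
H: reaches L-position C → W
A: only reaches H(W), D(W), I(W), E(W), all W → L
B: reaches L-position G → W
F: only reaches H(W), which is W → L

A: L, I: W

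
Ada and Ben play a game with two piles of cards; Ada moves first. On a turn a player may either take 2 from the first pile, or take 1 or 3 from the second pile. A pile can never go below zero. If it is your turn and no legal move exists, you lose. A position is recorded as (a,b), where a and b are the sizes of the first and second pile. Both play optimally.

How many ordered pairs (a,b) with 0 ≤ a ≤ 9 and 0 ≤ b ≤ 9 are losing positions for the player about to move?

50

Work bottom-up. With no move the player to move loses. Otherwise the position is W if at least one move leads to an L position for the opponent, and L if every move leads to a W.
Every move lowers a or b (never raises either), so fill the grid row by row in increasing a, and left to right within a row: each cell's successors are then already labelled.
      b=0  b=1  b=2  b=3  b=4  b=5  b=6  b=7  b=8  b=9
a=0:    L    W    L    W    L    W    L    W    L    W
a=1:    L    W    L    W    L    W    L    W    L    W
a=2:    W    L    W    L    W    L    W    L    W    L
a=3:    W    L    W    L    W    L    W    L    W    L
a=4:    L    W    L    W    L    W    L    W    L    W
a=5:    L    W    L    W    L    W    L    W    L    W
a=6:    W    L    W    L    W    L    W    L    W    L
a=7:    W    L    W    L    W    L    W    L    W    L
a=8:    L    W    L    W    L    W    L    W    L    W
a=9:    L    W    L    W    L    W    L    W    L    W
Cells with no legal move (terminal, hence L): (0,0), (1,0).
The remaining L cells, each justified by listing all of its moves:
(0,2): only reaches (0,1)(W), which is W → L
(0,4): only reaches (0,3)(W), (0,1)(W), all W → L
(0,6): only reaches (0,5)(W), (0,3)(W), all W → L
(0,8): only reaches (0,7)(W), (0,5)(W), all W → L
(1,2): only reaches (1,1)(W), which is W → L
(1,4): only reaches (1,3)(W), (1,1)(W), all W → L
(1,6): only reaches (1,5)(W), (1,3)(W), all W → L
(1,8): only reaches (1,7)(W), (1,5)(W), all W → L
(2,1): only reaches (0,1)(W), (2,0)(W), all W → L
(2,3): only reaches (0,3)(W), (2,2)(W), (2,0)(W), all W → L
(2,5): only reaches (0,5)(W), (2,4)(W), (2,2)(W), all W → L
(2,7): only reaches (0,7)(W), (2,6)(W), (2,4)(W), all W → L
(2,9): only reaches (0,9)(W), (2,8)(W), (2,6)(W), all W → L
(3,1): only reaches (1,1)(W), (3,0)(W), all W → L
(3,3): only reaches (1,3)(W), (3,2)(W), (3,0)(W), all W → L
(3,5): only reaches (1,5)(W), (3,4)(W), (3,2)(W), all W → L
(3,7): only reaches (1,7)(W), (3,6)(W), (3,4)(W), all W → L
(3,9): only reaches (1,9)(W), (3,8)(W), (3,6)(W), all W → L
(4,0): only reaches (2,0)(W), which is W → L
(4,2): only reaches (2,2)(W), (4,1)(W), all W → L
(4,4): only reaches (2,4)(W), (4,3)(W), (4,1)(W), all W → L
(4,6): only reaches (2,6)(W), (4,5)(W), (4,3)(W), all W → L
(4,8): only reaches (2,8)(W), (4,7)(W), (4,5)(W), all W → L
(5,0): only reaches (3,0)(W), which is W → L
(5,2): only reaches (3,2)(W), (5,1)(W), all W → L
(5,4): only reaches (3,4)(W), (5,3)(W), (5,1)(W), all W → L
(5,6): only reaches (3,6)(W), (5,5)(W), (5,3)(W), all W → L
(5,8): only reaches (3,8)(W), (5,7)(W), (5,5)(W), all W → L
(6,1): only reaches (4,1)(W), (6,0)(W), all W → L
(6,3): only reaches (4,3)(W), (6,2)(W), (6,0)(W), all W → L
(6,5): only reaches (4,5)(W), (6,4)(W), (6,2)(W), all W → L
(6,7): only reaches (4,7)(W), (6,6)(W), (6,4)(W), all W → L
(6,9): only reaches (4,9)(W), (6,8)(W), (6,6)(W), all W → L
(7,1): only reaches (5,1)(W), (7,0)(W), all W → L
(7,3): only reaches (5,3)(W), (7,2)(W), (7,0)(W), all W → L
(7,5): only reaches (5,5)(W), (7,4)(W), (7,2)(W), all W → L
(7,7): only reaches (5,7)(W), (7,6)(W), (7,4)(W), all W → L
(7,9): only reaches (5,9)(W), (7,8)(W), (7,6)(W), all W → L
(8,0): only reaches (6,0)(W), which is W → L
(8,2): only reaches (6,2)(W), (8,1)(W), all W → L
(8,4): only reaches (6,4)(W), (8,3)(W), (8,1)(W), all W → L
(8,6): only reaches (6,6)(W), (8,5)(W), (8,3)(W), all W → L
(8,8): only reaches (6,8)(W), (8,7)(W), (8,5)(W), all W → L
(9,0): only reaches (7,0)(W), which is W → L
(9,2): only reaches (7,2)(W), (9,1)(W), all W → L
(9,4): only reaches (7,4)(W), (9,3)(W), (9,1)(W), all W → L
(9,6): only reaches (7,6)(W), (9,5)(W), (9,3)(W), all W → L
(9,8): only reaches (7,8)(W), (9,7)(W), (9,5)(W), all W → L
Every other cell has at least one move into one of the L cells above, so it is W.
L cells per row: a=0: 5, a=1: 5, a=2: 5, a=3: 5, a=4: 5, a=5: 5, a=6: 5, a=7: 5, a=8: 5, a=9: 5; total 50.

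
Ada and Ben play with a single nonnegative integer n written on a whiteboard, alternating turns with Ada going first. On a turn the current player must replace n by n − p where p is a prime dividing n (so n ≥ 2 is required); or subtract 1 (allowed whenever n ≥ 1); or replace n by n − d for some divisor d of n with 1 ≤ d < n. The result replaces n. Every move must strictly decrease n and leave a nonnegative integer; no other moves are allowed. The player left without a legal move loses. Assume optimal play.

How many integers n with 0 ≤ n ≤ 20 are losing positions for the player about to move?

5

Compute win/loss labels from the base case upward. A position with no move is L. Any other position is W if it can reach an L in one move, else L.
n=0: no move → L
n=1: →0(L), so W
n=2: →0(L), so W
n=3: →0(L), so W
n=4: →2(W), 3(W) — all W, so L
n=5: →0(L), so W
n=6: →4(L), so W
n=7: →0(L), so W
n=8: →4(L), so W
n=9: →6(W), 8(W) — all W, so L
n=10: →9(L), so W
n=11: →0(L), so W
n=12: →9(L), so W
n=13: →0(L), so W
n=14: →7(W), 12(W), 13(W) — all W, so L
n=15: →14(L), so W
n=16: →14(L), so W
n=17: →0(L), so W
n=18: →9(L), so W
n=19: →0(L), so W
n=20: →10(W), 15(W), 16(W), 18(W), 19(W) — all W, so L
L entries with 0 ≤ n ≤ 20: n = 0, 4, 9, 14, 20; that makes 5.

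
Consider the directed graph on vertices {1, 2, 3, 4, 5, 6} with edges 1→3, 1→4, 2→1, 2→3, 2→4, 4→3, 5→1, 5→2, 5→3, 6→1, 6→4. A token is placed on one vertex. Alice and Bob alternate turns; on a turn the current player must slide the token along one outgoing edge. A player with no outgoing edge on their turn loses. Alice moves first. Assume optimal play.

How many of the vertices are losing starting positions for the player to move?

2

Use the standard recursion: the mover loses at a terminal position; elsewhere, the mover wins exactly when some move hands the opponent an L position.
Every edge goes from a vertex to one that appears earlier in the order 3, 4, 1, 2, 5, 6, so processing vertices in that order labels each vertex after all of its successors.
3: no outgoing edge → L
4: W (go to 3, an L position)
1: W (go to 3, an L position)
2: W (go to 3, an L position)
5: W (go to 3, an L position)
6: L (options 1(W), 4(W) are all W)
The L vertices are 3, 6; that is 2 in all.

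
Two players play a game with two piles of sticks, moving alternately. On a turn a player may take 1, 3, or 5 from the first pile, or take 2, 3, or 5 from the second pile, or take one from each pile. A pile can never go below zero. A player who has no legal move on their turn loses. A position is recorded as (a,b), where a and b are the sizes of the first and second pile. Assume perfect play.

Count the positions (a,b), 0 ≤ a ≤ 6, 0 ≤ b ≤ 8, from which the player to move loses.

22

Work bottom-up. With no move the player to move loses. Otherwise the position is W if at least one move leads to an L position for the opponent, and L if every move leads to a W.
Every move lowers a or b (never raises either), so fill the grid row by row in increasing a, and left to right within a row: each cell's successors are then already labelled.
      b=0  b=1  b=2  b=3  b=4  b=5  b=6  b=7  b=8
a=0:    L    L    W    W    W    W    W    L    L
a=1:    W    W    W    L    L    W    W    W    W
a=2:    L    L    W    W    W    W    W    L    L
a=3:    W    W    W    L    L    W    W    W    W
a=4:    L    L    W    W    W    W    W    L    L
a=5:    W    W    W    L    L    W    W    W    W
a=6:    L    L    W    W    W    W    W    L    L
Cells with no legal move (terminal, hence L): (0,0), (0,1).
The remaining L cells, each justified by listing all of its moves:
(0,7): only reaches (0,5)(W), (0,4)(W), (0,2)(W), all W → L
(0,8): only reaches (0,6)(W), (0,5)(W), (0,3)(W), all W → L
(1,3): only reaches (0,3)(W), (1,1)(W), (1,0)(W), (0,2)(W), all W → L
(1,4): only reaches (0,4)(W), (1,2)(W), (1,1)(W), (0,3)(W), all W → L
(2,0): only reaches (1,0)(W), which is W → L
(2,1): only reaches (1,1)(W), (1,0)(W), all W → L
(2,7): only reaches (1,7)(W), (2,5)(W), (2,4)(W), (2,2)(W), (1,6)(W), all W → L
(2,8): only reaches (1,8)(W), (2,6)(W), (2,5)(W), (2,3)(W), (1,7)(W), all W → L
(3,3): only reaches (2,3)(W), (0,3)(W), (3,1)(W), (3,0)(W), (2,2)(W), all W → L
(3,4): only reaches (2,4)(W), (0,4)(W), (3,2)(W), (3,1)(W), (2,3)(W), all W → L
(4,0): only reaches (3,0)(W), (1,0)(W), all W → L
(4,1): only reaches (3,1)(W), (1,1)(W), (3,0)(W), all W → L
(4,7): only reaches (3,7)(W), (1,7)(W), (4,5)(W), (4,4)(W), (4,2)(W), (3,6)(W), all W → L
(4,8): only reaches (3,8)(W), (1,8)(W), (4,6)(W), (4,5)(W), (4,3)(W), (3,7)(W), all W → L
(5,3): only reaches (4,3)(W), (2,3)(W), (0,3)(W), (5,1)(W), (5,0)(W), (4,2)(W), all W → L
(5,4): only reaches (4,4)(W), (2,4)(W), (0,4)(W), (5,2)(W), (5,1)(W), (4,3)(W), all W → L
(6,0): only reaches (5,0)(W), (3,0)(W), (1,0)(W), all W → L
(6,1): only reaches (5,1)(W), (3,1)(W), (1,1)(W), (5,0)(W), all W → L
(6,7): only reaches (5,7)(W), (3,7)(W), (1,7)(W), (6,5)(W), (6,4)(W), (6,2)(W), (5,6)(W), all W → L
(6,8): only reaches (5,8)(W), (3,8)(W), (1,8)(W), (6,6)(W), (6,5)(W), (6,3)(W), (5,7)(W), all W → L
Every other cell has at least one move into one of the L cells above, so it is W.
L cells per row: a=0: 4, a=1: 2, a=2: 4, a=3: 2, a=4: 4, a=5: 2, a=6: 4; total 22.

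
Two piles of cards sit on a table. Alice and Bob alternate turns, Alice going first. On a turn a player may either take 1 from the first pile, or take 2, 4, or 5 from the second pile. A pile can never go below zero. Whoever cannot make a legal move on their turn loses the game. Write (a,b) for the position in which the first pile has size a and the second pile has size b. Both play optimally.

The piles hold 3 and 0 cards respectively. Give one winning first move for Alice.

Move to (2,0).

Label each position W (a win for the player to move) or L (a loss). A position with no legal move is L; any other position is W exactly when some move reaches an L, and L when every move reaches a W.
No move ever increases a pile, so every position that can arise here has a ≤ 3 and b ≤ 0; it is enough to label the cells with 0 ≤ a ≤ 3 and 0 ≤ b ≤ 0.
Every move lowers a or b (never raises either), so fill the grid row by row in increasing a, and left to right within a row: each cell's successors are then already labelled.
      b=0
a=0:    L
a=1:    W
a=2:    L
a=3:    W
Cells with no legal move (terminal, hence L): (0,0).
The remaining L cells, each justified by listing all of its moves:
(2,0): →(1,0)(W) only, which is W, so L
Every other cell has at least one move into one of the L cells above, so it is W.
From (3,0), the L positions reachable in one move are: (2,0).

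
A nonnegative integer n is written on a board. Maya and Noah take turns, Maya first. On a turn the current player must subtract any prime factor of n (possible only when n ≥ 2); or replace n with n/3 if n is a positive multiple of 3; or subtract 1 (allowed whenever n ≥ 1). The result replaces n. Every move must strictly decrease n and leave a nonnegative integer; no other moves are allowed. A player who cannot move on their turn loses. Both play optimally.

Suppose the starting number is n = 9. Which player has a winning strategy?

Maya wins.

Build the W/L table. Terminal = L. A non-terminal position is W if it has a move to some L; otherwise it is L.
n=0: no move → L
n=1: W (go to 0, an L position)
n=2: W (go to 0, an L position)
n=3: W (go to 0, an L position)
n=4: L (options 2(W), 3(W) are all W)
n=5: W (go to 0, an L position)
n=6: W (go to 4, an L position)
n=7: W (go to 0, an L position)
n=8: L (options 6(W), 7(W) are all W)
n=9: W (go to 8, an L position)
The starting position 9 is W: Maya should move to 8, handing over an L position.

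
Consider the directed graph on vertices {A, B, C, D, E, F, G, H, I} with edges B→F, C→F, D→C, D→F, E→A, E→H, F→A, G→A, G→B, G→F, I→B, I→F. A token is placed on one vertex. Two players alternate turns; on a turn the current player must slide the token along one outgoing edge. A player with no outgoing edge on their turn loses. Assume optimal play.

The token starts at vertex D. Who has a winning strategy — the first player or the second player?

The first player wins.

Classify positions by backward induction: terminal positions (no move available) are L. From any other position, the mover wins iff some move reaches an L.
Every edge goes from a vertex to one that appears earlier in the order H, A, F, E, B, C, I, D, G, so processing vertices in that order labels each vertex after all of its successors.
H: no outgoing edge → L
A: no outgoing edge → L
F: →A(L), so W
E: →A(L), so W
B: →F(W) only, which is W, so L
C: →F(W) only, which is W, so L
I: →B(L), so W
D: →C(L), so W
G: →B(L), so W
The starting position D is W: the player to move should move to C, handing over an L position.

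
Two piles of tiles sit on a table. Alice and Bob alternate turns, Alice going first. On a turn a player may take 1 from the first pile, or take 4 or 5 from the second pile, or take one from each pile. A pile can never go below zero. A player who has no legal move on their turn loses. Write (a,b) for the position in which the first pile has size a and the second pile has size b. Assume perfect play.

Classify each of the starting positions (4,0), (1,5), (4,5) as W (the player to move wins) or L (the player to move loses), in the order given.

Use the standard recursion: the mover loses at a terminal position; elsewhere, the mover wins exactly when some move hands the opponent an L position.
No move ever increases a pile, so every position that can arise here has a ≤ 4 and b ≤ 5; it is enough to label the cells with 0 ≤ a ≤ 4 and 0 ≤ b ≤ 5.
Every move lowers a or b (never raises either), so fill the grid row by row in increasing a, and left to right within a row: each cell's successors are then already labelled.
      b=0  b=1  b=2  b=3  b=4  b=5
a=0:    L    L    L    L    W    W
a=1:    W    W    W    W    W    L
a=2:    L    L    L    L    W    W
a=3:    W    W    W    W    W    L
a=4:    L    L    L    L    W    W
Cells with no legal move (terminal, hence L): (0,0), (0,1), (0,2), (0,3).
The remaining L cells, each justified by listing all of its moves:
(1,5): →(0,5)(W), (1,1)(W), (1,0)(W), (0,4)(W) — all W, so L
(2,0): →(1,0)(W) only, which is W, so L
(2,1): →(1,1)(W), (1,0)(W) — all W, so L
(2,2): →(1,2)(W), (1,1)(W) — all W, so L
(2,3): →(1,3)(W), (1,2)(W) — all W, so L
(3,5): →(2,5)(W), (3,1)(W), (3,0)(W), (2,4)(W) — all W, so L
(4,0): →(3,0)(W) only, which is W, so L
(4,1): →(3,1)(W), (3,0)(W) — all W, so L
(4,2): →(3,2)(W), (3,1)(W) — all W, so L
(4,3): →(3,3)(W), (3,2)(W) — all W, so L
Every other cell has at least one move into one of the L cells above, so it is W.
(4,0): one of the L cells justified above, so L
(1,5): one of the L cells justified above, so L
(4,5): the move to (3,5) reaches an L cell, so W

(4,0): L, (1,5): L, (4,5): W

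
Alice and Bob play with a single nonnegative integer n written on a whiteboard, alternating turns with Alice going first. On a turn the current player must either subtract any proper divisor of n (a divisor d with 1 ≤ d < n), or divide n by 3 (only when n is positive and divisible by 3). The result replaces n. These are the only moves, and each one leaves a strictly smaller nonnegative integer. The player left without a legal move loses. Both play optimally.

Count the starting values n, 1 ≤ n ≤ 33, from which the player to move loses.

Positions with no move are L. A position that does have a move is losing for the player to move precisely when every available move leads to a winning position for the opponent. Fill in the labels:
n=0: no move → L
n=1: no move → L
n=2: can move to 1, which is L ⇒ W
n=3: can move to 1, which is L ⇒ W
n=4: moves to 2(W), 3(W); every one is W ⇒ L
n=5: can move to 4, which is L ⇒ W
n=6: can move to 4, which is L ⇒ W
n=7: the only move is to 6(W), a W ⇒ L
n=8: can move to 4, which is L ⇒ W
n=9: moves to 3(W), 6(W), 8(W); every one is W ⇒ L
n=10: can move to 9, which is L ⇒ W
n=11: the only move is to 10(W), a W ⇒ L
n=12: can move to 4, which is L ⇒ W
n=13: the only move is to 12(W), a W ⇒ L
n=14: can move to 7, which is L ⇒ W
n=15: moves to 5(W), 10(W), 12(W), 14(W); every one is W ⇒ L
n=16: can move to 15, which is L ⇒ W
n=17: the only move is to 16(W), a W ⇒ L
n=18: can move to 9, which is L ⇒ W
n=19: the only move is to 18(W), a W ⇒ L
n=20: can move to 15, which is L ⇒ W
n=21: can move to 7, which is L ⇒ W
n=22: can move to 11, which is L ⇒ W
n=23: the only move is to 22(W), a W ⇒ L
n=24: can move to 23, which is L ⇒ W
n=25: moves to 20(W), 24(W); every one is W ⇒ L
n=26: can move to 13, which is L ⇒ W
n=27: can move to 9, which is L ⇒ W
n=28: moves to 14(W), 21(W), 24(W), 26(W), 27(W); every one is W ⇒ L
n=29: can move to 28, which is L ⇒ W
n=30: can move to 15, which is L ⇒ W
n=31: the only move is to 30(W), a W ⇒ L
n=32: can move to 28, which is L ⇒ W
n=33: can move to 11, which is L ⇒ W
L entries with 1 ≤ n ≤ 33 (n=0 is outside the asked range and is not counted): n = 1, 4, 7, 9, 11, 13, 15, 17, 19, 23, 25, 28, 31; that makes 13.

13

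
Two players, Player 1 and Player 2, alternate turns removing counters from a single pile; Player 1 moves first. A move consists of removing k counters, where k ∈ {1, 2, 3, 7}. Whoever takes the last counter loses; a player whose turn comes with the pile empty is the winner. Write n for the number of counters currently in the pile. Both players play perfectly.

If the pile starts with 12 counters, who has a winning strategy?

Label each position W (a win for the player to move) or L (a loss). A position with no legal move is W; any other position is W exactly when some move reaches an L, and L when every move reaches a W.
n=0: no move; the opponent has just taken the last counter and therefore loses → W
n=1: the only move is to 0(W), a W ⇒ L
n=2: can move to 1, which is L ⇒ W
n=3: can move to 1, which is L ⇒ W
n=4: can move to 1, which is L ⇒ W
n=5: moves to 4(W), 3(W), 2(W); every one is W ⇒ L
n=6: can move to 5, which is L ⇒ W
n=7: can move to 5, which is L ⇒ W
n=8: can move to 5, which is L ⇒ W
n=9: moves to 8(W), 7(W), 6(W), 2(W); every one is W ⇒ L
n=10: can move to 9, which is L ⇒ W
n=11: can move to 9, which is L ⇒ W
n=12: can move to 9, which is L ⇒ W
From 12 Player 1 can remove 3, leaving 9, reaching an L position.

Player 1 wins.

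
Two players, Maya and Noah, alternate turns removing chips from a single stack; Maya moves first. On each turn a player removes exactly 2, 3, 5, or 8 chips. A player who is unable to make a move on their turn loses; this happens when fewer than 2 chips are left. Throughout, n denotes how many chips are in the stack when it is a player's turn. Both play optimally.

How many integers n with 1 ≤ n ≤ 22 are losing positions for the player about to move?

Label each position W (a win for the player to move) or L (a loss). A position with no legal move is L; any other position is W exactly when some move reaches an L, and L when every move reaches a W.
n=0: no move → L
n=1: no move → L
n=2: reaches L-position 0 → W
n=3: reaches L-position 1 → W
n=4: reaches L-position 1 → W
n=5: reaches L-position 0 → W
n=6: reaches L-position 1 → W
n=7: only reaches 5(W), 4(W), 2(W), all W → L
n=8: reaches L-position 0 → W
n=9: reaches L-position 7 → W
n=10: reaches L-position 7 → W
n=11: only reaches 9(W), 8(W), 6(W), 3(W), all W → L
n=12: reaches L-position 7 → W
n=13: reaches L-position 11 → W
n=14: reaches L-position 11 → W
n=15: reaches L-position 7 → W
n=16: reaches L-position 11 → W
n=17: only reaches 15(W), 14(W), 12(W), 9(W), all W → L
n=18: only reaches 16(W), 15(W), 13(W), 10(W), all W → L
n=19: reaches L-position 17 → W
n=20: reaches L-position 18 → W
n=21: reaches L-position 18 → W
n=22: reaches L-position 17 → W
L entries with 1 ≤ n ≤ 22 (n=0 is outside the asked range and is not counted): n = 1, 7, 11, 17, 18; that makes 5.

5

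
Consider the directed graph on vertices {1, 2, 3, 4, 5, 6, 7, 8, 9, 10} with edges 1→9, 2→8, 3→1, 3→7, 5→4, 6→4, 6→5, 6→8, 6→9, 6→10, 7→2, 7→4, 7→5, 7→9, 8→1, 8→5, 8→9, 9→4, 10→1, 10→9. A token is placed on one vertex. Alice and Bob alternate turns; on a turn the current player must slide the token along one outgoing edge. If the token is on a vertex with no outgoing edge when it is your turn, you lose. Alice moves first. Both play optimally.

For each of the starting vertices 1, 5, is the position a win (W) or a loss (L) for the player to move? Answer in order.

1: L, 5: W

Classify positions by backward induction: terminal positions (no move available) are L. From any other position, the mover wins iff some move reaches an L.
Every edge goes from a vertex to one that appears earlier in the order 4, 5, 9, 1, 8, 10, 2, 7, 3, 6, so processing vertices in that order labels each vertex after all of its successors.
4: no outgoing edge → L
5: can move to 4, which is L ⇒ W
9: can move to 4, which is L ⇒ W
1: the only move is to 9(W), a W ⇒ L
8: can move to 1, which is L ⇒ W
10: can move to 1, which is L ⇒ W
2: the only move is to 8(W), a W ⇒ L
7: can move to 2, which is L ⇒ W
3: can move to 1, which is L ⇒ W
6: can move to 4, which is L ⇒ W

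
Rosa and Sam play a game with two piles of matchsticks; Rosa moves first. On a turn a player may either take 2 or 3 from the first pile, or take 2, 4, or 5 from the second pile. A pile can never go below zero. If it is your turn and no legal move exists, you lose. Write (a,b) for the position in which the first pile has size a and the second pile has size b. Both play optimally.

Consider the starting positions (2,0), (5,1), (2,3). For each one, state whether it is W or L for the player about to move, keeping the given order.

Build the W/L table. Terminal = L. A non-terminal position is W if it has a move to some L; otherwise it is L.
No move ever increases a pile, so every position that can arise here has a ≤ 5 and b ≤ 3; it is enough to label the cells with 0 ≤ a ≤ 5 and 0 ≤ b ≤ 3.
Every move lowers a or b (never raises either), so fill the grid row by row in increasing a, and left to right within a row: each cell's successors are then already labelled.
      b=0  b=1  b=2  b=3
a=0:    L    L    W    W
a=1:    L    L    W    W
a=2:    W    W    L    L
a=3:    W    W    L    L
a=4:    W    W    W    W
a=5:    L    L    W    W
Cells with no legal move (terminal, hence L): (0,0), (0,1), (1,0), (1,1).
The remaining L cells, each justified by listing all of its moves:
(2,2): moves to (0,2)(W), (2,0)(W); every one is W ⇒ L
(2,3): moves to (0,3)(W), (2,1)(W); every one is W ⇒ L
(3,2): moves to (1,2)(W), (0,2)(W), (3,0)(W); every one is W ⇒ L
(3,3): moves to (1,3)(W), (0,3)(W), (3,1)(W); every one is W ⇒ L
(5,0): moves to (3,0)(W), (2,0)(W); every one is W ⇒ L
(5,1): moves to (3,1)(W), (2,1)(W); every one is W ⇒ L
Every other cell has at least one move into one of the L cells above, so it is W.
(2,0): the move to (0,0) reaches an L cell, so W
(5,1): one of the L cells justified above, so L
(2,3): one of the L cells justified above, so L

(2,0): W, (5,1): L, (2,3): L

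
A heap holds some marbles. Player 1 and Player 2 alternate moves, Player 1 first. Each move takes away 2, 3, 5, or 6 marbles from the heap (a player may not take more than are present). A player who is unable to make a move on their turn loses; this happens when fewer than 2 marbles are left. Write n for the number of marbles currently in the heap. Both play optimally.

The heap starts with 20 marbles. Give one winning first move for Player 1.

Remove 3, leaving 17.

Positions with no move are L. A position that does have a move is losing for the player to move precisely when every available move leads to a winning position for the opponent. Fill in the labels:
n=0: no move → L
n=1: no move → L
n=2: reaches L-position 0 → W
n=3: reaches L-position 1 → W
n=4: reaches L-position 1 → W
n=5: reaches L-position 0 → W
n=6: reaches L-position 1 → W
n=7: reaches L-position 1 → W
n=8: only reaches 6(W), 5(W), 3(W), 2(W), all W → L
n=9: only reaches 7(W), 6(W), 4(W), 3(W), all W → L
n=10: reaches L-position 8 → W
n=11: reaches L-position 9 → W
n=12: reaches L-position 9 → W
n=13: reaches L-position 8 → W
n=14: reaches L-position 9 → W
n=15: reaches L-position 9 → W
n=16: only reaches 14(W), 13(W), 11(W), 10(W), all W → L
n=17: only reaches 15(W), 14(W), 12(W), 11(W), all W → L
n=18: reaches L-position 16 → W
n=19: reaches L-position 17 → W
n=20: reaches L-position 17 → W
From 20, the L positions reachable in one move are: 17.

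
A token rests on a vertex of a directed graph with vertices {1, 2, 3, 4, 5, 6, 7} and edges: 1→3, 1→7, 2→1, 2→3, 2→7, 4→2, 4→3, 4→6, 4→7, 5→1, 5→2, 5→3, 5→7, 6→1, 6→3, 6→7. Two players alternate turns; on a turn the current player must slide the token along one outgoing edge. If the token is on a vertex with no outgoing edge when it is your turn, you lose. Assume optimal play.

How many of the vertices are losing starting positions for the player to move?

2

Build the W/L table. Terminal = L. A non-terminal position is W if it has a move to some L; otherwise it is L.
Every edge goes from a vertex to one that appears earlier in the order 7, 3, 1, 2, 6, 5, 4, so processing vertices in that order labels each vertex after all of its successors.
7: no outgoing edge → L
3: no outgoing edge → L
1: →3(L), so W
2: →3(L), so W
6: →3(L), so W
5: →3(L), so W
4: →3(L), so W
The L vertices are 3, 7; that is 2 in all.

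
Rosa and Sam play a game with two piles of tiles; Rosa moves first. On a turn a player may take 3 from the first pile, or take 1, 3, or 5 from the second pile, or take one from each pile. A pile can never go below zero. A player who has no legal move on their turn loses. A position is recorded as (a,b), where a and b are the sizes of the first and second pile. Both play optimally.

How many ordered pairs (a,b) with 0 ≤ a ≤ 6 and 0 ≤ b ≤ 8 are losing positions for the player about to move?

Build the W/L table. Terminal = L. A non-terminal position is W if it has a move to some L; otherwise it is L.
Every move lowers a or b (never raises either), so fill the grid row by row in increasing a, and left to right within a row: each cell's successors are then already labelled.
      b=0  b=1  b=2  b=3  b=4  b=5  b=6  b=7  b=8
a=0:    L    W    L    W    L    W    L    W    L
a=1:    L    W    L    W    L    W    L    W    L
a=2:    L    W    L    W    L    W    L    W    L
a=3:    W    W    W    W    W    W    W    W    W
a=4:    W    L    W    L    W    L    W    L    W
a=5:    W    L    W    L    W    L    W    L    W
a=6:    L    W    W    W    W    W    W    L    W
Cells with no legal move (terminal, hence L): (0,0), (1,0), (2,0).
The remaining L cells, each justified by listing all of its moves:
(0,2): →(0,1)(W) only, which is W, so L
(0,4): →(0,3)(W), (0,1)(W) — all W, so L
(0,6): →(0,5)(W), (0,3)(W), (0,1)(W) — all W, so L
(0,8): →(0,7)(W), (0,5)(W), (0,3)(W) — all W, so L
(1,2): →(1,1)(W), (0,1)(W) — all W, so L
(1,4): →(1,3)(W), (1,1)(W), (0,3)(W) — all W, so L
(1,6): →(1,5)(W), (1,3)(W), (1,1)(W), (0,5)(W) — all W, so L
(1,8): →(1,7)(W), (1,5)(W), (1,3)(W), (0,7)(W) — all W, so L
(2,2): →(2,1)(W), (1,1)(W) — all W, so L
(2,4): →(2,3)(W), (2,1)(W), (1,3)(W) — all W, so L
(2,6): →(2,5)(W), (2,3)(W), (2,1)(W), (1,5)(W) — all W, so L
(2,8): →(2,7)(W), (2,5)(W), (2,3)(W), (1,7)(W) — all W, so L
(4,1): →(1,1)(W), (4,0)(W), (3,0)(W) — all W, so L
(4,3): →(1,3)(W), (4,2)(W), (4,0)(W), (3,2)(W) — all W, so L
(4,5): →(1,5)(W), (4,4)(W), (4,2)(W), (4,0)(W), (3,4)(W) — all W, so L
(4,7): →(1,7)(W), (4,6)(W), (4,4)(W), (4,2)(W), (3,6)(W) — all W, so L
(5,1): →(2,1)(W), (5,0)(W), (4,0)(W) — all W, so L
(5,3): →(2,3)(W), (5,2)(W), (5,0)(W), (4,2)(W) — all W, so L
(5,5): →(2,5)(W), (5,4)(W), (5,2)(W), (5,0)(W), (4,4)(W) — all W, so L
(5,7): →(2,7)(W), (5,6)(W), (5,4)(W), (5,2)(W), (4,6)(W) — all W, so L
(6,0): →(3,0)(W) only, which is W, so L
(6,7): →(3,7)(W), (6,6)(W), (6,4)(W), (6,2)(W), (5,6)(W) — all W, so L
Every other cell has at least one move into one of the L cells above, so it is W.
L cells per row: a=0: 5, a=1: 5, a=2: 5, a=3: 0, a=4: 4, a=5: 4, a=6: 2; total 25.

25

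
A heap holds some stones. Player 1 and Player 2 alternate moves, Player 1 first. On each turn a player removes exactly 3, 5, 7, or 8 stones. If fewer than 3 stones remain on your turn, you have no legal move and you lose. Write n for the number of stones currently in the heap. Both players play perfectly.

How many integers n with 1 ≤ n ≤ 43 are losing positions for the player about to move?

11

Use the standard recursion: the mover loses at a terminal position; elsewhere, the mover wins exactly when some move hands the opponent an L position.
n=0: no move → L
n=1: no move → L
n=2: no move → L
n=3: →0(L), so W
n=4: →1(L), so W
n=5: →2(L), so W
n=6: →1(L), so W
n=7: →2(L), so W
n=8: →1(L), so W
n=9: →2(L), so W
n=10: →2(L), so W
n=11: →8(W), 6(W), 4(W), 3(W) — all W, so L
n=12: →9(W), 7(W), 5(W), 4(W) — all W, so L
n=13: →10(W), 8(W), 6(W), 5(W) — all W, so L
n=14: →11(L), so W
n=15: →12(L), so W
n=16: →13(L), so W
n=17: →12(L), so W
n=18: →13(L), so W
n=19: →12(L), so W
n=20: →13(L), so W
n=21: →13(L), so W
n=22: →19(W), 17(W), 15(W), 14(W) — all W, so L
n=23: →20(W), 18(W), 16(W), 15(W) — all W, so L
n=24: →21(W), 19(W), 17(W), 16(W) — all W, so L
n=25: →22(L), so W
n=26: →23(L), so W
n=27: →24(L), so W
n=28: →23(L), so W
n=29: →24(L), so W
n=30: →23(L), so W
n=31: →24(L), so W
n=32: →24(L), so W
n=33: →30(W), 28(W), 26(W), 25(W) — all W, so L
n=34: →31(W), 29(W), 27(W), 26(W) — all W, so L
n=35: →32(W), 30(W), 28(W), 27(W) — all W, so L
n=36: →33(L), so W
n=37: →34(L), so W
n=38: →35(L), so W
n=39: →34(L), so W
n=40: →35(L), so W
n=41: →34(L), so W
n=42: →35(L), so W
n=43: →35(L), so W
L entries with 1 ≤ n ≤ 43 (n=0 is outside the asked range and is not counted): n = 1, 2, 11, 12, 13, 22, 23, 24, 33, 34, 35; that makes 11.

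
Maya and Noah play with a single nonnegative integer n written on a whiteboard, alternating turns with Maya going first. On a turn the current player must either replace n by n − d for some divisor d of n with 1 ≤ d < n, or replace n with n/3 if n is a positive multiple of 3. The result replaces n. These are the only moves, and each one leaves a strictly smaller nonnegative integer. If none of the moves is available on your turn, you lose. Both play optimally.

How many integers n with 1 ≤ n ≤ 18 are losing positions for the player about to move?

8

Positions with no move are L. A position that does have a move is losing for the player to move precisely when every available move leads to a winning position for the opponent. Fill in the labels:
n=0: no move → L
n=1: no move → L
n=2: →1(L), so W
n=3: →1(L), so W
n=4: →2(W), 3(W) — all W, so L
n=5: →4(L), so W
n=6: →4(L), so W
n=7: →6(W) only, which is W, so L
n=8: →4(L), so W
n=9: →3(W), 6(W), 8(W) — all W, so L
n=10: →9(L), so W
n=11: →10(W) only, which is W, so L
n=12: →4(L), so W
n=13: →12(W) only, which is W, so L
n=14: →7(L), so W
n=15: →5(W), 10(W), 12(W), 14(W) — all W, so L
n=16: →15(L), so W
n=17: →16(W) only, which is W, so L
n=18: →9(L), so W
L entries with 1 ≤ n ≤ 18 (n=0 is outside the asked range and is not counted): n = 1, 4, 7, 9, 11, 13, 15, 17; that makes 8.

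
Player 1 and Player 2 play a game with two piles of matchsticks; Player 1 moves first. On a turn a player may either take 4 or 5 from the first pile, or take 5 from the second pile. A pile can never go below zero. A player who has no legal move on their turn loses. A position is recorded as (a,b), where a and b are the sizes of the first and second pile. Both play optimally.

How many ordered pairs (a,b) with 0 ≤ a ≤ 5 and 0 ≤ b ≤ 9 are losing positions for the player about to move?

Use the standard recursion: the mover loses at a terminal position; elsewhere, the mover wins exactly when some move hands the opponent an L position.
Every move lowers a or b (never raises either), so fill the grid row by row in increasing a, and left to right within a row: each cell's successors are then already labelled.
      b=0  b=1  b=2  b=3  b=4  b=5  b=6  b=7  b=8  b=9
a=0:    L    L    L    L    L    W    W    W    W    W
a=1:    L    L    L    L    L    W    W    W    W    W
a=2:    L    L    L    L    L    W    W    W    W    W
a=3:    L    L    L    L    L    W    W    W    W    W
a=4:    W    W    W    W    W    L    L    L    L    L
a=5:    W    W    W    W    W    L    L    L    L    L
Cells with no legal move (terminal, hence L): (0,0), (0,1), (0,2), (0,3), (0,4), (1,0), (1,1), (1,2), (1,3), (1,4), (2,0), (2,1), (2,2), (2,3), (2,4), (3,0), (3,1), (3,2), (3,3), (3,4).
The remaining L cells, each justified by listing all of its moves:
(4,5): L (options (0,5)(W), (4,0)(W) are all W)
(4,6): L (options (0,6)(W), (4,1)(W) are all W)
(4,7): L (options (0,7)(W), (4,2)(W) are all W)
(4,8): L (options (0,8)(W), (4,3)(W) are all W)
(4,9): L (options (0,9)(W), (4,4)(W) are all W)
(5,5): L (options (1,5)(W), (0,5)(W), (5,0)(W) are all W)
(5,6): L (options (1,6)(W), (0,6)(W), (5,1)(W) are all W)
(5,7): L (options (1,7)(W), (0,7)(W), (5,2)(W) are all W)
(5,8): L (options (1,8)(W), (0,8)(W), (5,3)(W) are all W)
(5,9): L (options (1,9)(W), (0,9)(W), (5,4)(W) are all W)
Every other cell has at least one move into one of the L cells above, so it is W.
L cells per row: a=0: 5, a=1: 5, a=2: 5, a=3: 5, a=4: 5, a=5: 5; total 30.

30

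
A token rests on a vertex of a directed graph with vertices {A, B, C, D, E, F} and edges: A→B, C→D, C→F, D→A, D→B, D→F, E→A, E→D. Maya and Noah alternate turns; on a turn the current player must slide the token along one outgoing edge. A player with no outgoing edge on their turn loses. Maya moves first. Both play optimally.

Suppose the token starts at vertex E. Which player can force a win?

Noah wins.

Positions with no move are L. A position that does have a move is losing for the player to move precisely when every available move leads to a winning position for the opponent. Fill in the labels:
Every edge goes from a vertex to one that appears earlier in the order B, F, A, D, C, E, so processing vertices in that order labels each vertex after all of its successors.
B: no outgoing edge → L
F: no outgoing edge → L
A: W (go to B, an L position)
D: W (go to F, an L position)
C: W (go to F, an L position)
E: L (options D(W), A(W) are all W)
The starting position E is L: whatever Maya does, the opponent receives a W position.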